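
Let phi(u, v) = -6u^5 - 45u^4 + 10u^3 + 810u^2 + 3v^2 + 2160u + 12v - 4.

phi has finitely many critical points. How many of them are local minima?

phi separates as a function of u plus a function of v, so ∇phi=0 decouples.
∂phi/∂u = -30(u - 3)(u + 2)(u + 3)(u + 4) = 0 at u ∈ {-4, -3, -2, 3}; ∂phi/∂v = 6(v + 2) = 0 at v ∈ {-2}.
The Hessian is diagonal: diag(phi_uu, phi_vv). Second derivatives: phi_uu(-4)=420, phi_uu(-3)=-180, phi_uu(-2)=300, phi_uu(3)=-6300; phi_vv(-2)=6.
Local minima occur where both diagonal entries positive: (-4, -2), (-2, -2). Count: 2.

2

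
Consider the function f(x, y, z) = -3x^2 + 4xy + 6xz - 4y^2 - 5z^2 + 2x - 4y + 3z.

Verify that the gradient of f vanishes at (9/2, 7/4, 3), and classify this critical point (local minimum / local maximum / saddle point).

local maximum

∇f = (-6x + 4y + 6z + 2, 4x - 8y - 4, 6x - 10z + 3); substituting (9/2, 7/4, 3) gives ∇f = (0, 0, 0), so (9/2, 7/4, 3) is indeed a critical point.
The Hessian is constant: H = [[-6, 4, 6], [4, -8, 0], [6, 0, -10]].
Leading principal minors: Δ₁ = -6, Δ₂ = 32, Δ₃ = -32.
The minors alternate sign starting negative (−, +, −), so H is negative definite: a local maximum.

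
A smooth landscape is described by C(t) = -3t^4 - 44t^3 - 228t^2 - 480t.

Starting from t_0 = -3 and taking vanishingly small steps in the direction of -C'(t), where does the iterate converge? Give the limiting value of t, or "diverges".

C'(t) = -12(t + 2)(t + 4)(t + 5), so C'(-3) = 24.
Gradient descent moves in the -C' direction, i.e. t is decreasing.
The nearest critical point in that direction is t = -4, where C'' = 24 > 0 (a local minimum). The iterate converges there.

-4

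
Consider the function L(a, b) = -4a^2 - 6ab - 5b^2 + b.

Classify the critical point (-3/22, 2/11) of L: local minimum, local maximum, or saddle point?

The Hessian of L is constant: H = [[-8, -6], [-6, -10]].
det(H) = (-8)·(-10) − (-6)² = 44.
det(H) > 0 and tr(H) = -18 < 0, so H is negative definite and the point is a local maximum.

local maximum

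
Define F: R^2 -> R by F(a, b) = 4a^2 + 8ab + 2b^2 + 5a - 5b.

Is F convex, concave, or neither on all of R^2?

neither

F is quadratic, so its Hessian is the constant matrix H = [[8, 8], [8, 4]].
det(H) = -32, tr(H) = 12.
det(H) < 0, so H is indefinite: neither convex nor concave.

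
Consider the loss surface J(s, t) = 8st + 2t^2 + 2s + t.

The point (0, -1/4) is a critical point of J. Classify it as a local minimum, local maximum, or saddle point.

The Hessian of J is constant: H = [[0, 8], [8, 4]].
det(H) = 0·4 − 8² = -64.
Since det(H) < 0, H is indefinite and the critical point is a saddle point.

saddle point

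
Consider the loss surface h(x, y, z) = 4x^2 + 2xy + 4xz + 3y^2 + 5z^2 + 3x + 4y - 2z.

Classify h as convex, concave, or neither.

h is quadratic, so its Hessian is the constant matrix H = [[8, 2, 4], [2, 6, 0], [4, 0, 10]].
Leading principal minors: 8, 44, 344.
All positive ⇒ H ≻ 0 ⇒ convex.

convex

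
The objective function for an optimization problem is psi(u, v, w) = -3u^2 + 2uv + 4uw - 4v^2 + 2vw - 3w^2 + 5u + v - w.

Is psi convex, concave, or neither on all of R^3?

concave

psi is quadratic, so its Hessian is the constant matrix H = [[-6, 2, 4], [2, -8, 2], [4, 2, -6]].
Leading principal minors: -6, 44, -80.
Signs alternate −, +, − ⇒ H ≺ 0 ⇒ concave.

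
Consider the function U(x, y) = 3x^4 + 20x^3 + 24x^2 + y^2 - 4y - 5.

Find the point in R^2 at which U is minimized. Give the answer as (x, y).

U(x,y) separates as P(x) + Q(y) − 5, so its minimum is min P + min Q − 5.
P'(x) = 12x(x + 1)(x + 4) vanishes at x ∈ {-4, -1, 0}; Q'(y) = 2y - 4 vanishes at y ∈ {2}.
Local minima of P (where P''>0): P(-4)=-128, P(0)=0. Local minima of Q: Q(2)=-4.
So the global minimum of U is P(-4) + Q(2) − 5 = -128 − 4 − 5 = -137, attained at (-4, 2).

(-4, 2)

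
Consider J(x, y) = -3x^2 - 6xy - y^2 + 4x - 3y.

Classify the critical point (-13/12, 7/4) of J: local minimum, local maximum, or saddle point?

saddle point

The Hessian of J is constant: H = [[-6, -6], [-6, -2]].
det(H) = (-6)·(-2) − (-6)² = -24.
Since det(H) < 0, H is indefinite and the critical point is a saddle point.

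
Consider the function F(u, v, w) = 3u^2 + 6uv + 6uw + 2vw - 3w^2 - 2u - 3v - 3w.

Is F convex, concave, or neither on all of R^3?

F is quadratic, so its Hessian is the constant matrix H = [[6, 6, 6], [6, 0, 2], [6, 2, -6]].
Leading principal minors: 6, -36, 336.
Neither pattern holds ⇒ H is indefinite ⇒ neither convex nor concave.

neither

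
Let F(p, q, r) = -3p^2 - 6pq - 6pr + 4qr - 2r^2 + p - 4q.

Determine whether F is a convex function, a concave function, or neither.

F is quadratic, so its Hessian is the constant matrix H = [[-6, -6, -6], [-6, 0, 4], [-6, 4, -4]].
Leading principal minors: -6, -36, 528.
Neither pattern holds ⇒ H is indefinite ⇒ neither convex nor concave.

neither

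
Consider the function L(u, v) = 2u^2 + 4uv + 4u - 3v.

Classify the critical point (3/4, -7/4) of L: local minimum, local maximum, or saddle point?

saddle point

The Hessian of L is constant: H = [[4, 4], [4, 0]].
det(H) = 4·0 − 4² = -16.
Since det(H) < 0, H is indefinite and the critical point is a saddle point.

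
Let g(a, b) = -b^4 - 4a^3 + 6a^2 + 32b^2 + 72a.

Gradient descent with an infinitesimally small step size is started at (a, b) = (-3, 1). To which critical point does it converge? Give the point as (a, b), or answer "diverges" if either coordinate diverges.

(-2, 0)

g is separable, so gradient descent decouples: a follows -∂g/∂a, b follows -∂g/∂b.
∂g/∂a = -12(a - 3)(a + 2); at a=-3 this is -72, so a increases.
∂g/∂b = -4b(b - 4)(b + 4); at b=1 this is 60, so b decreases.
a converges to its nearest critical value -2 (a local min of the a-part); b converges to 0. The iterate converges to (-2, 0).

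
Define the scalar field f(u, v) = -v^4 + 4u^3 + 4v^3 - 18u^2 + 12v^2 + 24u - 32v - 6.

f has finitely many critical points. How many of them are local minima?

f separates as a function of u plus a function of v, so ∇f=0 decouples.
∂f/∂u = 12(u - 2)(u - 1) = 0 at u ∈ {1, 2}; ∂f/∂v = -4(v - 4)(v - 1)(v + 2) = 0 at v ∈ {-2, 1, 4}.
The Hessian is diagonal: diag(f_uu, f_vv). Second derivatives: f_uu(1)=-12, f_uu(2)=12; f_vv(-2)=-72, f_vv(1)=36, f_vv(4)=-72.
Local minima occur where both diagonal entries positive: (2, 1). Count: 1.

1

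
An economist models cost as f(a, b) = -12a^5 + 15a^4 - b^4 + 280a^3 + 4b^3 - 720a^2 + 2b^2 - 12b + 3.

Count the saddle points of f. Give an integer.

6

f separates as a function of a plus a function of b, so ∇f=0 decouples.
∂f/∂a = -60a(a - 3)(a - 2)(a + 4) = 0 at a ∈ {-4, 0, 2, 3}; ∂f/∂b = -4(b - 3)(b - 1)(b + 1) = 0 at b ∈ {-1, 1, 3}.
The Hessian is diagonal: diag(f_aa, f_bb). Second derivatives: f_aa(-4)=10080, f_aa(0)=-1440, f_aa(2)=720, f_aa(3)=-1260; f_bb(-1)=-32, f_bb(1)=16, f_bb(3)=-32.
Saddle points occur where the two diagonal entries have opposite signs: (-4, -1), (-4, 3), (0, 1), (2, -1), (2, 3), (3, 1). Count: 6.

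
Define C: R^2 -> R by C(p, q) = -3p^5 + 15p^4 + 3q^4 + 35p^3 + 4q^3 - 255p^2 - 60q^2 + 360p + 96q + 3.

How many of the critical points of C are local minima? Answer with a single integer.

4

C separates as a function of p plus a function of q, so ∇C=0 decouples.
∂C/∂p = -15(p - 4)(p - 2)(p - 1)(p + 3) = 0 at p ∈ {-3, 1, 2, 4}; ∂C/∂q = 12(q - 2)(q - 1)(q + 4) = 0 at q ∈ {-4, 1, 2}.
The Hessian is diagonal: diag(C_pp, C_qq). Second derivatives: C_pp(-3)=2100, C_pp(1)=-180, C_pp(2)=150, C_pp(4)=-630; C_qq(-4)=360, C_qq(1)=-60, C_qq(2)=72.
Local minima occur where both diagonal entries positive: (-3, -4), (-3, 2), (2, -4), (2, 2). Count: 4.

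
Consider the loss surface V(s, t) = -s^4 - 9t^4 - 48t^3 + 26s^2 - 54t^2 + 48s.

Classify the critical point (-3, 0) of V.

The mixed partial ∂²V/∂s∂t is 0, so the Hessian at any point is diag(V_ss, V_tt) = diag(4(-3s^2 + 13), -36(3t^2 + 8t + 3)).
At (-3, 0): H = diag(-56, -108).
Both eigenvalues are negative, so H is negative definite: a local maximum.

local maximum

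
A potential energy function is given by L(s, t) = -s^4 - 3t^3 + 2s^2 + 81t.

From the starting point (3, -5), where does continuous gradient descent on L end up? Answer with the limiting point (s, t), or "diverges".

L is separable, so gradient descent decouples: s follows -∂L/∂s, t follows -∂L/∂t.
∂L/∂s = -4s(s - 1)(s + 1); at s=3 this is -96, so s increases.
∂L/∂t = -9(t - 3)(t + 3); at t=-5 this is -144, so t increases.
The s-coordinate has no critical point in that direction and runs off to infinity.

diverges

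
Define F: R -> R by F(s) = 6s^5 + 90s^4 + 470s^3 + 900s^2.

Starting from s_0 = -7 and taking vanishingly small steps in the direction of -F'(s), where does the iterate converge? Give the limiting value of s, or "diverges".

diverges

F'(s) = 30s(s + 3)(s + 4)(s + 5), so F'(-7) = 5040.
Gradient descent moves in the -F' direction, i.e. s is decreasing.
There is no critical point below s=-7, and F' keeps the same sign, so the iterate runs off to −∞.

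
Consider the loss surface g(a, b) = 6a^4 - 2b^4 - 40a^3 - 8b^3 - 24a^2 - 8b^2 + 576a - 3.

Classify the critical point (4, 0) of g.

The mixed partial ∂²g/∂a∂b is 0, so the Hessian at any point is diag(g_aa, g_bb) = diag(24(3a^2 - 10a - 2), -8(3b^2 + 6b + 2)).
At (4, 0): H = diag(144, -16).
The eigenvalues have opposite signs, so H is indefinite: a saddle point.

saddle point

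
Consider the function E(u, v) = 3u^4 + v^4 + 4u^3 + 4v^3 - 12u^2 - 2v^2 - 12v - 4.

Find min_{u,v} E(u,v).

E(u,v) separates as P(u) + Q(v) − 4, so its minimum is min P + min Q − 4.
P'(u) = 12u(u - 1)(u + 2) vanishes at u ∈ {-2, 0, 1}; Q'(v) = 4(v - 1)(v + 1)(v + 3) vanishes at v ∈ {-3, -1, 1}.
Local minima of P (where P''>0): P(-2)=-32, P(1)=-5. Local minima of Q: Q(-3)=-9, Q(1)=-9.
So the global minimum of E is P(-2) + Q(-3) − 4 = -32 − 9 − 4 = -45, attained at (-2, -3).

-45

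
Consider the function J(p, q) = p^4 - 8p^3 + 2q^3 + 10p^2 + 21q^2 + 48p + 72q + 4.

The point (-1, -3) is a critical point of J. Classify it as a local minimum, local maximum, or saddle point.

The mixed partial ∂²J/∂p∂q is 0, so the Hessian at any point is diag(J_pp, J_qq) = diag(4(3p^2 - 12p + 5), 6(2q + 7)).
At (-1, -3): H = diag(80, 6).
Both eigenvalues are positive, so H is positive definite: a local minimum.

local minimum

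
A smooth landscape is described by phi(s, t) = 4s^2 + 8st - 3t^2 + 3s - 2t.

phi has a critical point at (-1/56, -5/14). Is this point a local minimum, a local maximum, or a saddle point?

The Hessian of phi is constant: H = [[8, 8], [8, -6]].
det(H) = 8·(-6) − 8² = -112.
Since det(H) < 0, H is indefinite and the critical point is a saddle point.

saddle point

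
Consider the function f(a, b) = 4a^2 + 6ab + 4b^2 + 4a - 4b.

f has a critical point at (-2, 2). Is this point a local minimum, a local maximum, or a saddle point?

The Hessian of f is constant: H = [[8, 6], [6, 8]].
det(H) = 8·8 − 6² = 28.
det(H) > 0 and tr(H) = 16 > 0, so H is positive definite and the point is a local minimum.

local minimum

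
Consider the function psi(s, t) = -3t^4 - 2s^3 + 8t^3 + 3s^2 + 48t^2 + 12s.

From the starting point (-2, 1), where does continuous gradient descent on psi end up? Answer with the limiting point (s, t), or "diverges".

psi is separable, so gradient descent decouples: s follows -∂psi/∂s, t follows -∂psi/∂t.
∂psi/∂s = -6(s - 2)(s + 1); at s=-2 this is -24, so s increases.
∂psi/∂t = -12t(t - 4)(t + 2); at t=1 this is 108, so t decreases.
s converges to its nearest critical value -1 (a local min of the s-part); t converges to 0. The iterate converges to (-1, 0).

(-1, 0)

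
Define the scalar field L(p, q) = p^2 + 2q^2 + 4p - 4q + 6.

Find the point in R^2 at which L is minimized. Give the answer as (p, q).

L(p,q) separates as A(p) + B(q) + 6, so its minimum is min A + min B + 6.
A'(p) = 2p + 4 vanishes at p ∈ {-2}; B'(q) = 4q - 4 vanishes at q ∈ {1}.
Local minima of A (where A''>0): A(-2)=-4. Local minima of B: B(1)=-2.
So the global minimum of L is A(-2) + B(1) + 6 = -4 − 2 + 6 = 0, attained at (-2, 1).

(-2, 1)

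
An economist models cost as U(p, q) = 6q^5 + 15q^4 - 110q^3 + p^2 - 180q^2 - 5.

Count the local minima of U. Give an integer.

2

U separates as a function of p plus a function of q, so ∇U=0 decouples.
∂U/∂p = 2p = 0 at p ∈ {0}; ∂U/∂q = 30q(q - 3)(q + 1)(q + 4) = 0 at q ∈ {-4, -1, 0, 3}.
The Hessian is diagonal: diag(U_pp, U_qq). Second derivatives: U_pp(0)=2; U_qq(-4)=-2520, U_qq(-1)=360, U_qq(0)=-360, U_qq(3)=2520.
Local minima occur where both diagonal entries positive: (0, -1), (0, 3). Count: 2.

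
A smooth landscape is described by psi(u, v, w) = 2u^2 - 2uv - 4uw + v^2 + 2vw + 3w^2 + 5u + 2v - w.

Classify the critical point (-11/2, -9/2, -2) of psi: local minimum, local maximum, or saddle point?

The Hessian is constant: H = [[4, -2, -4], [-2, 2, 2], [-4, 2, 6]].
Leading principal minors: Δ₁ = 4, Δ₂ = 4, Δ₃ = 8.
All leading minors are positive, so H is positive definite: a local minimum.

local minimum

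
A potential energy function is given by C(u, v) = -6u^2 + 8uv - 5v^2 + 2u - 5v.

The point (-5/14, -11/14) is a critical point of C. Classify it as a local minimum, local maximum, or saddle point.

The Hessian of C is constant: H = [[-12, 8], [8, -10]].
det(H) = (-12)·(-10) − 8² = 56.
det(H) > 0 and tr(H) = -22 < 0, so H is negative definite and the point is a local maximum.

local maximum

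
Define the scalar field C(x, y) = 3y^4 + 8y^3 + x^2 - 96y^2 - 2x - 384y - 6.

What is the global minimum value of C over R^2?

-1799

C(x,y) separates as P(x) + Q(y) − 6, so its minimum is min P + min Q − 6.
P'(x) = 2x - 2 vanishes at x ∈ {1}; Q'(y) = 12(y - 4)(y + 2)(y + 4) vanishes at y ∈ {-4, -2, 4}.
Local minima of P (where P''>0): P(1)=-1. Local minima of Q: Q(-4)=256, Q(4)=-1792.
So the global minimum of C is P(1) + Q(4) − 6 = -1 − 1792 − 6 = -1799, attained at (1, 4).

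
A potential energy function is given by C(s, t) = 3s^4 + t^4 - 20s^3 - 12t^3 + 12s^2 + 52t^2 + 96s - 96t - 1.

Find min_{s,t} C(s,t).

C(s,t) separates as P(s) + Q(t) − 1, so its minimum is min P + min Q − 1.
P'(s) = 12(s - 4)(s - 2)(s + 1) vanishes at s ∈ {-1, 2, 4}; Q'(t) = 4(t - 4)(t - 3)(t - 2) vanishes at t ∈ {2, 3, 4}.
Local minima of P (where P''>0): P(-1)=-61, P(4)=64. Local minima of Q: Q(2)=-64, Q(4)=-64.
So the global minimum of C is P(-1) + Q(2) − 1 = -61 − 64 − 1 = -126, attained at (-1, 2).

-126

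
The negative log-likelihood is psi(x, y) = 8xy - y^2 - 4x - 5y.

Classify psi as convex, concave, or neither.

psi is quadratic, so its Hessian is the constant matrix H = [[0, 8], [8, -2]].
det(H) = -64, tr(H) = -2.
det(H) < 0, so H is indefinite: neither convex nor concave.

neither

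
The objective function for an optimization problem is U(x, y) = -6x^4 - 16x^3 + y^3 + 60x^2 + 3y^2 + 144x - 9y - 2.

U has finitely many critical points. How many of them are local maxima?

U separates as a function of x plus a function of y, so ∇U=0 decouples.
∂U/∂x = -24(x - 2)(x + 1)(x + 3) = 0 at x ∈ {-3, -1, 2}; ∂U/∂y = 3(y - 1)(y + 3) = 0 at y ∈ {-3, 1}.
The Hessian is diagonal: diag(U_xx, U_yy). Second derivatives: U_xx(-3)=-240, U_xx(-1)=144, U_xx(2)=-360; U_yy(-3)=-12, U_yy(1)=12.
Local maxima occur where both diagonal entries negative: (-3, -3), (2, -3). Count: 2.

2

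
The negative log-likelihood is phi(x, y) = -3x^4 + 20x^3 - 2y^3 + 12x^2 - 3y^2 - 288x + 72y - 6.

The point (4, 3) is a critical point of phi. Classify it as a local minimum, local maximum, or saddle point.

local maximum

The mixed partial ∂²phi/∂x∂y is 0, so the Hessian at any point is diag(phi_xx, phi_yy) = diag(12(-3x^2 + 10x + 2), -6(2y + 1)).
At (4, 3): H = diag(-72, -42).
Both eigenvalues are negative, so H is negative definite: a local maximum.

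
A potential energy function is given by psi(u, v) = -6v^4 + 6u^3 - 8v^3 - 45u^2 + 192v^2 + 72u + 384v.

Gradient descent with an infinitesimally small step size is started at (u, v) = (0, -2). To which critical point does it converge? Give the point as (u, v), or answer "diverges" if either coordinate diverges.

diverges

psi is separable, so gradient descent decouples: u follows -∂psi/∂u, v follows -∂psi/∂v.
∂psi/∂u = 18(u - 4)(u - 1); at u=0 this is 72, so u decreases.
∂psi/∂v = -24(v - 4)(v + 1)(v + 4); at v=-2 this is -288, so v increases.
The u-coordinate has no critical point in that direction and runs off to infinity.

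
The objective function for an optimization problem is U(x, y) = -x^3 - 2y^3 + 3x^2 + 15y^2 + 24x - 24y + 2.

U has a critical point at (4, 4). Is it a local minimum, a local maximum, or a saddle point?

local maximum

The mixed partial ∂²U/∂x∂y is 0, so the Hessian at any point is diag(U_xx, U_yy) = diag(6(-x + 1), 6(-2y + 5)).
At (4, 4): H = diag(-18, -18).
Both eigenvalues are negative, so H is negative definite: a local maximum.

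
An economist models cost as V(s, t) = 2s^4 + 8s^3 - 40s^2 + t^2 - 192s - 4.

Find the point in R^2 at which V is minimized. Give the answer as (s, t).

V(s,t) separates as P(s) + Q(t) − 4, so its minimum is min P + min Q − 4.
P'(s) = 8(s - 3)(s + 2)(s + 4) vanishes at s ∈ {-4, -2, 3}; Q'(t) = 2t vanishes at t ∈ {0}.
Local minima of P (where P''>0): P(-4)=128, P(3)=-558. Local minima of Q: Q(0)=0.
So the global minimum of V is P(3) + Q(0) − 4 = -558 + 0 − 4 = -562, attained at (3, 0).

(3, 0)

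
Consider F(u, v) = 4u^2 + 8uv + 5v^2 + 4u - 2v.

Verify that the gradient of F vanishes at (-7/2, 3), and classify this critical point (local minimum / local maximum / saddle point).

local minimum

∇F = (8u + 8v + 4, 8u + 10v - 2); substituting (-7/2, 3) gives ∇F = (0, 0), so (-7/2, 3) is indeed a critical point.
The Hessian of F is constant: H = [[8, 8], [8, 10]].
det(H) = 8·10 − 8² = 16.
det(H) > 0 and tr(H) = 18 > 0, so H is positive definite and the point is a local minimum.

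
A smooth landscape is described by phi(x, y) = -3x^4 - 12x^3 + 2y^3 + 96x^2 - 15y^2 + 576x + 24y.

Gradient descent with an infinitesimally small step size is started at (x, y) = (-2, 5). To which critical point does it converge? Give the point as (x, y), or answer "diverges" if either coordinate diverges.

phi is separable, so gradient descent decouples: x follows -∂phi/∂x, y follows -∂phi/∂y.
∂phi/∂x = -12(x - 4)(x + 3)(x + 4); at x=-2 this is 144, so x decreases.
∂phi/∂y = 6(y - 4)(y - 1); at y=5 this is 24, so y decreases.
x converges to its nearest critical value -3 (a local min of the x-part); y converges to 4. The iterate converges to (-3, 4).

(-3, 4)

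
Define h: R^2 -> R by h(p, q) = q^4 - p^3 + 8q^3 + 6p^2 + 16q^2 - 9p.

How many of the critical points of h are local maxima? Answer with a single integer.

h separates as a function of p plus a function of q, so ∇h=0 decouples.
∂h/∂p = -3(p - 3)(p - 1) = 0 at p ∈ {1, 3}; ∂h/∂q = 4q(q + 2)(q + 4) = 0 at q ∈ {-4, -2, 0}.
The Hessian is diagonal: diag(h_pp, h_qq). Second derivatives: h_pp(1)=6, h_pp(3)=-6; h_qq(-4)=32, h_qq(-2)=-16, h_qq(0)=32.
Local maxima occur where both diagonal entries negative: (3, -2). Count: 1.

1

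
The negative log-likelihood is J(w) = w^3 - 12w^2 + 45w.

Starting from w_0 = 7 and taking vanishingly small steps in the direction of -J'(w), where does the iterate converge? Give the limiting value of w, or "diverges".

J'(w) = 3(w - 5)(w - 3), so J'(7) = 24.
Gradient descent moves in the -J' direction, i.e. w is decreasing.
The nearest critical point in that direction is w = 5, where J'' = 6 > 0 (a local minimum). The iterate converges there.

5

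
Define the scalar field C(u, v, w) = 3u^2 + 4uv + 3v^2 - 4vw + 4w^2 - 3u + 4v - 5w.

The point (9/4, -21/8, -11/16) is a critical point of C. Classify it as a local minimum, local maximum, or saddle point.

The Hessian is constant: H = [[6, 4, 0], [4, 6, -4], [0, -4, 8]].
Leading principal minors: Δ₁ = 6, Δ₂ = 20, Δ₃ = 64.
All leading minors are positive, so H is positive definite: a local minimum.

local minimum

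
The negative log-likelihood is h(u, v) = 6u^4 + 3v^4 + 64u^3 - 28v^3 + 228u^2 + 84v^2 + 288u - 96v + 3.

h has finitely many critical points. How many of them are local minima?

4

h separates as a function of u plus a function of v, so ∇h=0 decouples.
∂h/∂u = 24(u + 1)(u + 3)(u + 4) = 0 at u ∈ {-4, -3, -1}; ∂h/∂v = 12(v - 4)(v - 2)(v - 1) = 0 at v ∈ {1, 2, 4}.
The Hessian is diagonal: diag(h_uu, h_vv). Second derivatives: h_uu(-4)=72, h_uu(-3)=-48, h_uu(-1)=144; h_vv(1)=36, h_vv(2)=-24, h_vv(4)=72.
Local minima occur where both diagonal entries positive: (-4, 1), (-4, 4), (-1, 1), (-1, 4). Count: 4.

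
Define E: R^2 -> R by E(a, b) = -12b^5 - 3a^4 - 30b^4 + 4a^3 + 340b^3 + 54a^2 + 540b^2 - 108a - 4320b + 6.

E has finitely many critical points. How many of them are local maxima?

4

E separates as a function of a plus a function of b, so ∇E=0 decouples.
∂E/∂a = -12(a - 3)(a - 1)(a + 3) = 0 at a ∈ {-3, 1, 3}; ∂E/∂b = -60(b - 3)(b - 2)(b + 3)(b + 4) = 0 at b ∈ {-4, -3, 2, 3}.
The Hessian is diagonal: diag(E_aa, E_bb). Second derivatives: E_aa(-3)=-288, E_aa(1)=96, E_aa(3)=-144; E_bb(-4)=2520, E_bb(-3)=-1800, E_bb(2)=1800, E_bb(3)=-2520.
Local maxima occur where both diagonal entries negative: (-3, -3), (-3, 3), (3, -3), (3, 3). Count: 4.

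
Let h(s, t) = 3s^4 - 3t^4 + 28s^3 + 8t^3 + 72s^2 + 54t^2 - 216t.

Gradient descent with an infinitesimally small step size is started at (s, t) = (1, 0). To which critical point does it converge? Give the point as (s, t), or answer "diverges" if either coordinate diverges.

(0, 2)

h is separable, so gradient descent decouples: s follows -∂h/∂s, t follows -∂h/∂t.
∂h/∂s = 12s(s + 3)(s + 4); at s=1 this is 240, so s decreases.
∂h/∂t = -12(t - 3)(t - 2)(t + 3); at t=0 this is -216, so t increases.
s converges to its nearest critical value 0 (a local min of the s-part); t converges to 2. The iterate converges to (0, 2).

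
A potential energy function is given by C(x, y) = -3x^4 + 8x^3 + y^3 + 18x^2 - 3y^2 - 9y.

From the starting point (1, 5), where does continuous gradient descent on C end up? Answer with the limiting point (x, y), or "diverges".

(0, 3)

C is separable, so gradient descent decouples: x follows -∂C/∂x, y follows -∂C/∂y.
∂C/∂x = -12x(x - 3)(x + 1); at x=1 this is 48, so x decreases.
∂C/∂y = 3(y - 3)(y + 1); at y=5 this is 36, so y decreases.
x converges to its nearest critical value 0 (a local min of the x-part); y converges to 3. The iterate converges to (0, 3).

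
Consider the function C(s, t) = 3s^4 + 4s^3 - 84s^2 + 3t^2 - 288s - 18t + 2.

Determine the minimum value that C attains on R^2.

C(s,t) separates as P(s) + Q(t) + 2, so its minimum is min P + min Q + 2.
P'(s) = 12(s - 4)(s + 2)(s + 3) vanishes at s ∈ {-3, -2, 4}; Q'(t) = 6(t - 3) vanishes at t ∈ {3}.
Local minima of P (where P''>0): P(-3)=243, P(4)=-1472. Local minima of Q: Q(3)=-27.
So the global minimum of C is P(4) + Q(3) + 2 = -1472 − 27 + 2 = -1497, attained at (4, 3).

-1497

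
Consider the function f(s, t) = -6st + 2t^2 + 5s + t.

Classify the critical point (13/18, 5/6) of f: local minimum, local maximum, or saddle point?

saddle point

The Hessian of f is constant: H = [[0, -6], [-6, 4]].
det(H) = 0·4 − (-6)² = -36.
Since det(H) < 0, H is indefinite and the critical point is a saddle point.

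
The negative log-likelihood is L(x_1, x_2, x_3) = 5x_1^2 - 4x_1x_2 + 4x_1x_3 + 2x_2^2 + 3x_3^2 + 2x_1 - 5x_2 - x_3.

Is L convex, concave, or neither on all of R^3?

convex

L is quadratic, so its Hessian is the constant matrix H = [[10, -4, 4], [-4, 4, 0], [4, 0, 6]].
Leading principal minors: 10, 24, 80.
All positive ⇒ H ≻ 0 ⇒ convex.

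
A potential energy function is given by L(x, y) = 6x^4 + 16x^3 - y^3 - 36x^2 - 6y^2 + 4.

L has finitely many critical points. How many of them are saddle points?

L separates as a function of x plus a function of y, so ∇L=0 decouples.
∂L/∂x = 24x(x - 1)(x + 3) = 0 at x ∈ {-3, 0, 1}; ∂L/∂y = -3y(y + 4) = 0 at y ∈ {-4, 0}.
The Hessian is diagonal: diag(L_xx, L_yy). Second derivatives: L_xx(-3)=288, L_xx(0)=-72, L_xx(1)=96; L_yy(-4)=12, L_yy(0)=-12.
Saddle points occur where the two diagonal entries have opposite signs: (-3, 0), (0, -4), (1, 0). Count: 3.

3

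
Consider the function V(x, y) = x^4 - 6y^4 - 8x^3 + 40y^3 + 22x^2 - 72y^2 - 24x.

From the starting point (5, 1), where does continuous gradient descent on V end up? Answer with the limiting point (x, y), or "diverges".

V is separable, so gradient descent decouples: x follows -∂V/∂x, y follows -∂V/∂y.
∂V/∂x = 4(x - 3)(x - 2)(x - 1); at x=5 this is 96, so x decreases.
∂V/∂y = -24y(y - 3)(y - 2); at y=1 this is -48, so y increases.
x converges to its nearest critical value 3 (a local min of the x-part); y converges to 2. The iterate converges to (3, 2).

(3, 2)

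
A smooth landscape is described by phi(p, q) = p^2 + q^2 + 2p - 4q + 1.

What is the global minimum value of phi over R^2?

phi(p,q) separates as A(p) + B(q) + 1, so its minimum is min A + min B + 1.
A'(p) = 2p + 2 vanishes at p ∈ {-1}; B'(q) = 2q - 4 vanishes at q ∈ {2}.
Local minima of A (where A''>0): A(-1)=-1. Local minima of B: B(2)=-4.
So the global minimum of phi is A(-1) + B(2) + 1 = -1 − 4 + 1 = -4, attained at (-1, 2).

-4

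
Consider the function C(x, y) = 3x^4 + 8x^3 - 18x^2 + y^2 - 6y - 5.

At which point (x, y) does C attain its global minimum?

C(x,y) separates as P(x) + Q(y) − 5, so its minimum is min P + min Q − 5.
P'(x) = 12x(x - 1)(x + 3) vanishes at x ∈ {-3, 0, 1}; Q'(y) = 2y - 6 vanishes at y ∈ {3}.
Local minima of P (where P''>0): P(-3)=-135, P(1)=-7. Local minima of Q: Q(3)=-9.
So the global minimum of C is P(-3) + Q(3) − 5 = -135 − 9 − 5 = -149, attained at (-3, 3).

(-3, 3)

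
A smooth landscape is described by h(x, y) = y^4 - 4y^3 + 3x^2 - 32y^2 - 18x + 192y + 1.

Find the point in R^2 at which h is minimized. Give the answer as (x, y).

(3, -4)

h(x,y) separates as P(x) + Q(y) + 1, so its minimum is min P + min Q + 1.
P'(x) = 6x - 18 vanishes at x ∈ {3}; Q'(y) = 4(y - 4)(y - 3)(y + 4) vanishes at y ∈ {-4, 3, 4}.
Local minima of P (where P''>0): P(3)=-27. Local minima of Q: Q(-4)=-768, Q(4)=256.
So the global minimum of h is P(3) + Q(-4) + 1 = -27 − 768 + 1 = -794, attained at (3, -4).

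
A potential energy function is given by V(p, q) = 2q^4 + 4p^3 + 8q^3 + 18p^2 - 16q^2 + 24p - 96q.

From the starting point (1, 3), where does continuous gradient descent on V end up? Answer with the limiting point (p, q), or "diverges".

V is separable, so gradient descent decouples: p follows -∂V/∂p, q follows -∂V/∂q.
∂V/∂p = 12(p + 1)(p + 2); at p=1 this is 72, so p decreases.
∂V/∂q = 8(q - 2)(q + 2)(q + 3); at q=3 this is 240, so q decreases.
p converges to its nearest critical value -1 (a local min of the p-part); q converges to 2. The iterate converges to (-1, 2).

(-1, 2)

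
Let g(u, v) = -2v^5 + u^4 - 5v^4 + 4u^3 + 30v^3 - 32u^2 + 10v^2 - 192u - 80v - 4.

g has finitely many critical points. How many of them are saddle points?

6

g separates as a function of u plus a function of v, so ∇g=0 decouples.
∂g/∂u = 4(u - 4)(u + 3)(u + 4) = 0 at u ∈ {-4, -3, 4}; ∂g/∂v = -10(v - 2)(v - 1)(v + 1)(v + 4) = 0 at v ∈ {-4, -1, 1, 2}.
The Hessian is diagonal: diag(g_uu, g_vv). Second derivatives: g_uu(-4)=32, g_uu(-3)=-28, g_uu(4)=224; g_vv(-4)=900, g_vv(-1)=-180, g_vv(1)=100, g_vv(2)=-180.
Saddle points occur where the two diagonal entries have opposite signs: (-4, -1), (-4, 2), (-3, -4), (-3, 1), (4, -1), (4, 2). Count: 6.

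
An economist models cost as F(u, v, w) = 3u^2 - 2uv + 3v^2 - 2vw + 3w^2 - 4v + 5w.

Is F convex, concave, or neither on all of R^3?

convex

F is quadratic, so its Hessian is the constant matrix H = [[6, -2, 0], [-2, 6, -2], [0, -2, 6]].
Leading principal minors: 6, 32, 168.
All positive ⇒ H ≻ 0 ⇒ convex.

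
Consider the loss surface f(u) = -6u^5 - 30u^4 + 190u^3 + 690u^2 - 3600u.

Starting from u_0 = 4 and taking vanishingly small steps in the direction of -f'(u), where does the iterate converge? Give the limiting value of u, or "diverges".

diverges

f'(u) = -30(u - 3)(u - 2)(u + 4)(u + 5), so f'(4) = -4320.
Gradient descent moves in the -f' direction, i.e. u is increasing.
There is no critical point above u=4, and f' keeps the same sign, so the iterate runs off to +∞.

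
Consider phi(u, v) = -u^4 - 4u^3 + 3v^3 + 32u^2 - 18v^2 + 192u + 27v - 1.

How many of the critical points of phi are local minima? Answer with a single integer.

1

phi separates as a function of u plus a function of v, so ∇phi=0 decouples.
∂phi/∂u = -4(u - 4)(u + 3)(u + 4) = 0 at u ∈ {-4, -3, 4}; ∂phi/∂v = 9(v - 3)(v - 1) = 0 at v ∈ {1, 3}.
The Hessian is diagonal: diag(phi_uu, phi_vv). Second derivatives: phi_uu(-4)=-32, phi_uu(-3)=28, phi_uu(4)=-224; phi_vv(1)=-18, phi_vv(3)=18.
Local minima occur where both diagonal entries positive: (-3, 3). Count: 1.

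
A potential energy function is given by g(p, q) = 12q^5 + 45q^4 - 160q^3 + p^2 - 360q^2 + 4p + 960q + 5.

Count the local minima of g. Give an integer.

2

g separates as a function of p plus a function of q, so ∇g=0 decouples.
∂g/∂p = 2(p + 2) = 0 at p ∈ {-2}; ∂g/∂q = 60(q - 2)(q - 1)(q + 2)(q + 4) = 0 at q ∈ {-4, -2, 1, 2}.
The Hessian is diagonal: diag(g_pp, g_qq). Second derivatives: g_pp(-2)=2; g_qq(-4)=-3600, g_qq(-2)=1440, g_qq(1)=-900, g_qq(2)=1440.
Local minima occur where both diagonal entries positive: (-2, -2), (-2, 2). Count: 2.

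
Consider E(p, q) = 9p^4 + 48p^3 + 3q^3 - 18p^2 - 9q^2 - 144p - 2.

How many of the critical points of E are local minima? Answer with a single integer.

E separates as a function of p plus a function of q, so ∇E=0 decouples.
∂E/∂p = 36(p - 1)(p + 1)(p + 4) = 0 at p ∈ {-4, -1, 1}; ∂E/∂q = 9q(q - 2) = 0 at q ∈ {0, 2}.
The Hessian is diagonal: diag(E_pp, E_qq). Second derivatives: E_pp(-4)=540, E_pp(-1)=-216, E_pp(1)=360; E_qq(0)=-18, E_qq(2)=18.
Local minima occur where both diagonal entries positive: (-4, 2), (1, 2). Count: 2.

2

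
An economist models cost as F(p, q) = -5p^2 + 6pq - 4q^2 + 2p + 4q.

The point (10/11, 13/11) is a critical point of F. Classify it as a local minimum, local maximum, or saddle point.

The Hessian of F is constant: H = [[-10, 6], [6, -8]].
det(H) = (-10)·(-8) − 6² = 44.
det(H) > 0 and tr(H) = -18 < 0, so H is negative definite and the point is a local maximum.

local maximum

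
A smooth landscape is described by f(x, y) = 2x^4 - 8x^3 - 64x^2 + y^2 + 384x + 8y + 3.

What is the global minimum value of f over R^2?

f(x,y) separates as P(x) + Q(y) + 3, so its minimum is min P + min Q + 3.
P'(x) = 8(x - 4)(x - 3)(x + 4) vanishes at x ∈ {-4, 3, 4}; Q'(y) = 2y + 8 vanishes at y ∈ {-4}.
Local minima of P (where P''>0): P(-4)=-1536, P(4)=512. Local minima of Q: Q(-4)=-16.
So the global minimum of f is P(-4) + Q(-4) + 3 = -1536 − 16 + 3 = -1549, attained at (-4, -4).

-1549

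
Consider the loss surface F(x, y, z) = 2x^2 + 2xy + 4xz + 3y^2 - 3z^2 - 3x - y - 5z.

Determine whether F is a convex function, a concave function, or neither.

F is quadratic, so its Hessian is the constant matrix H = [[4, 2, 4], [2, 6, 0], [4, 0, -6]].
Leading principal minors: 4, 20, -216.
Neither pattern holds ⇒ H is indefinite ⇒ neither convex nor concave.

neither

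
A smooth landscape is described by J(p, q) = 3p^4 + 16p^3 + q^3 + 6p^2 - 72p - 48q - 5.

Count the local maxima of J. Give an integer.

1

J separates as a function of p plus a function of q, so ∇J=0 decouples.
∂J/∂p = 12(p - 1)(p + 2)(p + 3) = 0 at p ∈ {-3, -2, 1}; ∂J/∂q = 3(q - 4)(q + 4) = 0 at q ∈ {-4, 4}.
The Hessian is diagonal: diag(J_pp, J_qq). Second derivatives: J_pp(-3)=48, J_pp(-2)=-36, J_pp(1)=144; J_qq(-4)=-24, J_qq(4)=24.
Local maxima occur where both diagonal entries negative: (-2, -4). Count: 1.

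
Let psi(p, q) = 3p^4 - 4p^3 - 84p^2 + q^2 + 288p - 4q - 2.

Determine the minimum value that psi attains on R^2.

psi(p,q) separates as A(p) + B(q) − 2, so its minimum is min A + min B − 2.
A'(p) = 12(p - 3)(p - 2)(p + 4) vanishes at p ∈ {-4, 2, 3}; B'(q) = 2q - 4 vanishes at q ∈ {2}.
Local minima of A (where A''>0): A(-4)=-1472, A(3)=243. Local minima of B: B(2)=-4.
So the global minimum of psi is A(-4) + B(2) − 2 = -1472 − 4 − 2 = -1478, attained at (-4, 2).

-1478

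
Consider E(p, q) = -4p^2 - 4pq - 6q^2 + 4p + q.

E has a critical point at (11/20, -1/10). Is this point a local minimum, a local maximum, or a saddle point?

local maximum

The Hessian of E is constant: H = [[-8, -4], [-4, -12]].
det(H) = (-8)·(-12) − (-4)² = 80.
det(H) > 0 and tr(H) = -20 < 0, so H is negative definite and the point is a local maximum.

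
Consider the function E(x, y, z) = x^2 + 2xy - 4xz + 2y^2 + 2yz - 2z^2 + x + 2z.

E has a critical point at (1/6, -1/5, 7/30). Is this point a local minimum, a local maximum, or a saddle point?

saddle point

The Hessian is constant: H = [[2, 2, -4], [2, 4, 2], [-4, 2, -4]].
Leading principal minors: Δ₁ = 2, Δ₂ = 4, Δ₃ = -120.
The minors fit neither the all-positive nor the alternating-sign pattern, so H is indefinite: a saddle point.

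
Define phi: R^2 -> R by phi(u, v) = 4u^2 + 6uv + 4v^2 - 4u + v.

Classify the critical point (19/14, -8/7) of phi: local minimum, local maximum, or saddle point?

The Hessian of phi is constant: H = [[8, 6], [6, 8]].
det(H) = 8·8 − 6² = 28.
det(H) > 0 and tr(H) = 16 > 0, so H is positive definite and the point is a local minimum.

local minimum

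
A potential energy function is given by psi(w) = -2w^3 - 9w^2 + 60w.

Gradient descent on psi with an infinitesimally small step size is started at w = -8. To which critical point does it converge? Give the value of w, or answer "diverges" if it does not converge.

-5

psi'(w) = -6(w - 2)(w + 5), so psi'(-8) = -180.
Gradient descent moves in the -psi' direction, i.e. w is increasing.
The nearest critical point in that direction is w = -5, where psi'' = 42 > 0 (a local minimum). The iterate converges there.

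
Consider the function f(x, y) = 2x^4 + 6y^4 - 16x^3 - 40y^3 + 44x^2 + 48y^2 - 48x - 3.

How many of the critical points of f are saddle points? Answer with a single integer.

f separates as a function of x plus a function of y, so ∇f=0 decouples.
∂f/∂x = 8(x - 3)(x - 2)(x - 1) = 0 at x ∈ {1, 2, 3}; ∂f/∂y = 24y(y - 4)(y - 1) = 0 at y ∈ {0, 1, 4}.
The Hessian is diagonal: diag(f_xx, f_yy). Second derivatives: f_xx(1)=16, f_xx(2)=-8, f_xx(3)=16; f_yy(0)=96, f_yy(1)=-72, f_yy(4)=288.
Saddle points occur where the two diagonal entries have opposite signs: (1, 1), (2, 0), (2, 4), (3, 1). Count: 4.

4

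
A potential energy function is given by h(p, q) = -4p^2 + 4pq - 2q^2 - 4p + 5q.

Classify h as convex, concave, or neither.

h is quadratic, so its Hessian is the constant matrix H = [[-8, 4], [4, -4]].
det(H) = 16, tr(H) = -12.
det(H) > 0 and tr(H) < 0, so H is negative definite everywhere: concave.

concave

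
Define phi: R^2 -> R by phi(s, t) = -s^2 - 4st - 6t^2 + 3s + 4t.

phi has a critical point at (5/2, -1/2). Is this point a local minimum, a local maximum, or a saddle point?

The Hessian of phi is constant: H = [[-2, -4], [-4, -12]].
det(H) = (-2)·(-12) − (-4)² = 8.
det(H) > 0 and tr(H) = -14 < 0, so H is negative definite and the point is a local maximum.

local maximum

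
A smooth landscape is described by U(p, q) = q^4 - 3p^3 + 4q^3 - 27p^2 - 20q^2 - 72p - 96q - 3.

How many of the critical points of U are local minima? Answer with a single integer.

2

U separates as a function of p plus a function of q, so ∇U=0 decouples.
∂U/∂p = -9(p + 2)(p + 4) = 0 at p ∈ {-4, -2}; ∂U/∂q = 4(q - 3)(q + 2)(q + 4) = 0 at q ∈ {-4, -2, 3}.
The Hessian is diagonal: diag(U_pp, U_qq). Second derivatives: U_pp(-4)=18, U_pp(-2)=-18; U_qq(-4)=56, U_qq(-2)=-40, U_qq(3)=140.
Local minima occur where both diagonal entries positive: (-4, -4), (-4, 3). Count: 2.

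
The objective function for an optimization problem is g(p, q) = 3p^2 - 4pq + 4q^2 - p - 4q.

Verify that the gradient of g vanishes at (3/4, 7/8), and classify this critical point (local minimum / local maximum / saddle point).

∇g = (6p - 4q - 1, -4p + 8q - 4); substituting (3/4, 7/8) gives ∇g = (0, 0), so (3/4, 7/8) is indeed a critical point.
The Hessian of g is constant: H = [[6, -4], [-4, 8]].
det(H) = 6·8 − (-4)² = 32.
det(H) > 0 and tr(H) = 14 > 0, so H is positive definite and the point is a local minimum.

local minimum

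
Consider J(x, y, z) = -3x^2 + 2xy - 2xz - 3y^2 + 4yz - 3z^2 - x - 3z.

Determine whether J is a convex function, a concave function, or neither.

J is quadratic, so its Hessian is the constant matrix H = [[-6, 2, -2], [2, -6, 4], [-2, 4, -6]].
Leading principal minors: -6, 32, -104.
Signs alternate −, +, − ⇒ H ≺ 0 ⇒ concave.

concave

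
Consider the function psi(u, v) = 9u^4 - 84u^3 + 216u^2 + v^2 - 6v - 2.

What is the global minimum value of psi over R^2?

-11

psi(u,v) separates as P(u) + Q(v) − 2, so its minimum is min P + min Q − 2.
P'(u) = 36u(u - 4)(u - 3) vanishes at u ∈ {0, 3, 4}; Q'(v) = 2v - 6 vanishes at v ∈ {3}.
Local minima of P (where P''>0): P(0)=0, P(4)=384. Local minima of Q: Q(3)=-9.
So the global minimum of psi is P(0) + Q(3) − 2 = 0 − 9 − 2 = -11, attained at (0, 3).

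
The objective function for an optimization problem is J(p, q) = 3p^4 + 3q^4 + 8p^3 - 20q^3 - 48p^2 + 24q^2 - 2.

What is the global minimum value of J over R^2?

J(p,q) separates as A(p) + B(q) − 2, so its minimum is min A + min B − 2.
A'(p) = 12p(p - 2)(p + 4) vanishes at p ∈ {-4, 0, 2}; B'(q) = 12q(q - 4)(q - 1) vanishes at q ∈ {0, 1, 4}.
Local minima of A (where A''>0): A(-4)=-512, A(2)=-80. Local minima of B: B(0)=0, B(4)=-128.
So the global minimum of J is A(-4) + B(4) − 2 = -512 − 128 − 2 = -642, attained at (-4, 4).

-642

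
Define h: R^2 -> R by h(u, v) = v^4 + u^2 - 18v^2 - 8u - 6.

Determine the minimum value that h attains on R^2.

h(u,v) separates as P(u) + Q(v) − 6, so its minimum is min P + min Q − 6.
P'(u) = 2u - 8 vanishes at u ∈ {4}; Q'(v) = 4v(v - 3)(v + 3) vanishes at v ∈ {-3, 0, 3}.
Local minima of P (where P''>0): P(4)=-16. Local minima of Q: Q(-3)=-81, Q(3)=-81.
So the global minimum of h is P(4) + Q(-3) − 6 = -16 − 81 − 6 = -103, attained at (4, -3).

-103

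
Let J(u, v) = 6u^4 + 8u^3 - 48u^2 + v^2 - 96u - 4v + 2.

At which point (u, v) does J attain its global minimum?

J(u,v) separates as P(u) + Q(v) + 2, so its minimum is min P + min Q + 2.
P'(u) = 24(u - 2)(u + 1)(u + 2) vanishes at u ∈ {-2, -1, 2}; Q'(v) = 2v - 4 vanishes at v ∈ {2}.
Local minima of P (where P''>0): P(-2)=32, P(2)=-224. Local minima of Q: Q(2)=-4.
So the global minimum of J is P(2) + Q(2) + 2 = -224 − 4 + 2 = -226, attained at (2, 2).

(2, 2)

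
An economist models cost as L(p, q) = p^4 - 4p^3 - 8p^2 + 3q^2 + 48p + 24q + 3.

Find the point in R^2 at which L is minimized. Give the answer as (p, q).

(-2, -4)

L(p,q) separates as A(p) + B(q) + 3, so its minimum is min A + min B + 3.
A'(p) = 4(p - 3)(p - 2)(p + 2) vanishes at p ∈ {-2, 2, 3}; B'(q) = 6q + 24 vanishes at q ∈ {-4}.
Local minima of A (where A''>0): A(-2)=-80, A(3)=45. Local minima of B: B(-4)=-48.
So the global minimum of L is A(-2) + B(-4) + 3 = -80 − 48 + 3 = -125, attained at (-2, -4).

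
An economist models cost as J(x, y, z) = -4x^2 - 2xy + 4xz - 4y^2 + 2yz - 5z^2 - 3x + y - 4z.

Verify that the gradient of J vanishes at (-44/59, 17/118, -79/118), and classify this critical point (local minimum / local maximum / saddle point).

local maximum

∇J = (-8x - 2y + 4z - 3, -2x - 8y + 2z + 1, 4x + 2y - 10z - 4); substituting (-44/59, 17/118, -79/118) gives ∇J = (0, 0, 0), so (-44/59, 17/118, -79/118) is indeed a critical point.
The Hessian is constant: H = [[-8, -2, 4], [-2, -8, 2], [4, 2, -10]].
Leading principal minors: Δ₁ = -8, Δ₂ = 60, Δ₃ = -472.
The minors alternate sign starting negative (−, +, −), so H is negative definite: a local maximum.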